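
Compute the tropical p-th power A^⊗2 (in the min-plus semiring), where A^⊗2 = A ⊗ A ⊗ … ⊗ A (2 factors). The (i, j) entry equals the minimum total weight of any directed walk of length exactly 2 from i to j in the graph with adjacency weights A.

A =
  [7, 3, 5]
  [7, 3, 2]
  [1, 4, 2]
A^⊗2 =
  [6, 6, 5]
  [3, 6, 4]
  [3, 4, 4]

Each entry (A^⊗2)_ij equals the minimum over all length-2 walks i = v_0 → v_1 → … → v_2 = j of Σ_t A[v_t][v_{t+1}]. For example, for (i, j) = (0, 2) we minimise over 3 possible intermediate vertex sequences; the minimum is 5, attained along the walk 0 → 1 → 2.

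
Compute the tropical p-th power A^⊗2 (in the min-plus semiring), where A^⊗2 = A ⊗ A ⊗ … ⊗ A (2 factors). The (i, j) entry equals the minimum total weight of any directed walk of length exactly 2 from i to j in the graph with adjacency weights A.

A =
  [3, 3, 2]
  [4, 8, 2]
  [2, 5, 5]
A^⊗2 =
  [4, 6, 5]
  [4, 7, 6]
  [5, 5, 4]

Each entry (A^⊗2)_ij equals the minimum over all length-2 walks i = v_0 → v_1 → … → v_2 = j of Σ_t A[v_t][v_{t+1}]. For example, for (i, j) = (0, 2) we minimise over 3 possible intermediate vertex sequences; the minimum is 5, attained along the walk 0 → 0 → 2.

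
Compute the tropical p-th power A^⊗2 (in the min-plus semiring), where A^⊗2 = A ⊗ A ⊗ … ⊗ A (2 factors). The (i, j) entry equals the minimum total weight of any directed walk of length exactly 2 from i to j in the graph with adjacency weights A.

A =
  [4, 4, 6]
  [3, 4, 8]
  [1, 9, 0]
A^⊗2 =
  [7, 8, 6]
  [7, 7, 8]
  [1, 5, 0]

Each entry (A^⊗2)_ij equals the minimum over all length-2 walks i = v_0 → v_1 → … → v_2 = j of Σ_t A[v_t][v_{t+1}]. For example, for (i, j) = (0, 2) we minimise over 3 possible intermediate vertex sequences; the minimum is 6, attained along the walk 0 → 2 → 2.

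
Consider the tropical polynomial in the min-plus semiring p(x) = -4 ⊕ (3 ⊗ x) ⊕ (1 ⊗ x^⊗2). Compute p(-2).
p(-2) = -4

A tropical monomial a ⊗ x^⊗i evaluates to a + i · x. Evaluating each term at x = -2:
  Term 0 contributes -4 + 0 · -2 = -4
  Term 1 contributes 3 + 1 · -2 = 1
  Term 2 contributes 1 + 2 · -2 = -3
p(-2) = ⊕ of these = min[-4, 1, -3] = -4.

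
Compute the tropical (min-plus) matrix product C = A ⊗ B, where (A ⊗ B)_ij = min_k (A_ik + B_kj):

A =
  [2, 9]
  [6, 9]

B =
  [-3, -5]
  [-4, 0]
A ⊗ B =
  [-1, -3]
  [3, 1]

Apply the min-plus product entry-by-entry:
  C[0][0] = min over k of (A[0][0] + B[0][0] = 2 + -3 = -1, A[0][1] + B[1][0] = 9 + -4 = 5) = -1 (attained at k = 0)
  C[0][1] = min over k of (A[0][0] + B[0][1] = 2 + -5 = -3, A[0][1] + B[1][1] = 9 + 0 = 9) = -3 (attained at k = 0)
  C[1][0] = min over k of (A[1][0] + B[0][0] = 6 + -3 = 3, A[1][1] + B[1][0] = 9 + -4 = 5) = 3 (attained at k = 0)
  C[1][1] = min over k of (A[1][0] + B[0][1] = 6 + -5 = 1, A[1][1] + B[1][1] = 9 + 0 = 9) = 1 (attained at k = 0)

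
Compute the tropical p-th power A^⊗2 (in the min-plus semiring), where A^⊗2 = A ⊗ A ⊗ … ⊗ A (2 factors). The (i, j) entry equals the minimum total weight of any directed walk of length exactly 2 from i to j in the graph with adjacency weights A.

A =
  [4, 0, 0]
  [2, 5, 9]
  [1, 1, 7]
A^⊗2 =
  [1, 1, 4]
  [6, 2, 2]
  [3, 1, 1]

Each entry (A^⊗2)_ij equals the minimum over all length-2 walks i = v_0 → v_1 → … → v_2 = j of Σ_t A[v_t][v_{t+1}]. For example, for (i, j) = (0, 2) we minimise over 3 possible intermediate vertex sequences; the minimum is 4, attained along the walk 0 → 0 → 2.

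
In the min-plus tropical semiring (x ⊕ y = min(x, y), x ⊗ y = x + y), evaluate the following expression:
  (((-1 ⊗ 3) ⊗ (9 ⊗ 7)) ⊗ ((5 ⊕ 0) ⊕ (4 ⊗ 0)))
(((-1 ⊗ 3) ⊗ (9 ⊗ 7)) ⊗ ((5 ⊕ 0) ⊕ (4 ⊗ 0))) = 18

Expand innermost to outermost. Recall ⊕ takes the minimum of its arguments and ⊗ takes their sum. Working out the expression (((-1 ⊗ 3) ⊗ (9 ⊗ 7)) ⊗ ((5 ⊕ 0) ⊕ (4 ⊗ 0))) gives 18.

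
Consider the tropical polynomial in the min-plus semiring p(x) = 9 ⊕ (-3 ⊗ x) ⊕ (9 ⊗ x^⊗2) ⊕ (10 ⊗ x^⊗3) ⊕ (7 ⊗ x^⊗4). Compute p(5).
p(5) = 2

A tropical monomial a ⊗ x^⊗i evaluates to a + i · x. Evaluating each term at x = 5:
  Term 0 contributes 9 + 0 · 5 = 9
  Term 1 contributes -3 + 1 · 5 = 2
  Term 2 contributes 9 + 2 · 5 = 19
  Term 3 contributes 10 + 3 · 5 = 25
  Term 4 contributes 7 + 4 · 5 = 27
p(5) = ⊕ of these = min[9, 2, 19, 25, 27] = 2.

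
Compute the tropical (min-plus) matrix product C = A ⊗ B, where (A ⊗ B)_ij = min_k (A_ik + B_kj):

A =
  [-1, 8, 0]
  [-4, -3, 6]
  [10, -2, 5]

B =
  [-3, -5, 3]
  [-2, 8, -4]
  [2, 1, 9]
A ⊗ B =
  [-4, -6, 2]
  [-7, -9, -7]
  [-4, 5, -6]

Apply the min-plus product entry-by-entry:
  C[0][0] = min over k of (A[0][0] + B[0][0] = -1 + -3 = -4, A[0][1] + B[1][0] = 8 + -2 = 6, A[0][2] + B[2][0] = 0 + 2 = 2) = -4 (attained at k = 0)
  C[0][1] = min over k of (A[0][0] + B[0][1] = -1 + -5 = -6, A[0][1] + B[1][1] = 8 + 8 = 16, A[0][2] + B[2][1] = 0 + 1 = 1) = -6 (attained at k = 0)
  C[0][2] = min over k of (A[0][0] + B[0][2] = -1 + 3 = 2, A[0][1] + B[1][2] = 8 + -4 = 4, A[0][2] + B[2][2] = 0 + 9 = 9) = 2 (attained at k = 0)
  C[1][0] = min over k of (A[1][0] + B[0][0] = -4 + -3 = -7, A[1][1] + B[1][0] = -3 + -2 = -5, A[1][2] + B[2][0] = 6 + 2 = 8) = -7 (attained at k = 0)
  C[1][1] = min over k of (A[1][0] + B[0][1] = -4 + -5 = -9, A[1][1] + B[1][1] = -3 + 8 = 5, A[1][2] + B[2][1] = 6 + 1 = 7) = -9 (attained at k = 0)
  C[1][2] = min over k of (A[1][0] + B[0][2] = -4 + 3 = -1, A[1][1] + B[1][2] = -3 + -4 = -7, A[1][2] + B[2][2] = 6 + 9 = 15) = -7 (attained at k = 1)
  C[2][0] = min over k of (A[2][0] + B[0][0] = 10 + -3 = 7, A[2][1] + B[1][0] = -2 + -2 = -4, A[2][2] + B[2][0] = 5 + 2 = 7) = -4 (attained at k = 1)
  C[2][1] = min over k of (A[2][0] + B[0][1] = 10 + -5 = 5, A[2][1] + B[1][1] = -2 + 8 = 6, A[2][2] + B[2][1] = 5 + 1 = 6) = 5 (attained at k = 0)
  C[2][2] = min over k of (A[2][0] + B[0][2] = 10 + 3 = 13, A[2][1] + B[1][2] = -2 + -4 = -6, A[2][2] + B[2][2] = 5 + 9 = 14) = -6 (attained at k = 1)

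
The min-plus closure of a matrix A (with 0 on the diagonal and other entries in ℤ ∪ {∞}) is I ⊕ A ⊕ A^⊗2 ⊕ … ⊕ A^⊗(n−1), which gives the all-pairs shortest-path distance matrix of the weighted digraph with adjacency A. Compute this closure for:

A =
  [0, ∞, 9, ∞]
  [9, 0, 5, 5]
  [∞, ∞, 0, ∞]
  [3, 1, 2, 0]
Closure =
  [0, ∞, 9, ∞]
  [8, 0, 5, 5]
  [∞, ∞, 0, ∞]
  [3, 1, 2, 0]

This is the Floyd-Warshall all-pairs shortest-path computation. For each intermediate vertex k = 0, 1, …, 3, update dist[i][j] ← min(dist[i][j], dist[i][k] + dist[k][j]). The final matrix gives, for each (i, j), the minimum total weight of any directed path from i to j (possibly empty when i = j).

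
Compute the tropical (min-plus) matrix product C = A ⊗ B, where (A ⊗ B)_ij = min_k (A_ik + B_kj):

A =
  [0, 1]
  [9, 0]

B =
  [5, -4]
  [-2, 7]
A ⊗ B =
  [-1, -4]
  [-2, 5]

Apply the min-plus product entry-by-entry:
  C[0][0] = min over k of (A[0][0] + B[0][0] = 0 + 5 = 5, A[0][1] + B[1][0] = 1 + -2 = -1) = -1 (attained at k = 1)
  C[0][1] = min over k of (A[0][0] + B[0][1] = 0 + -4 = -4, A[0][1] + B[1][1] = 1 + 7 = 8) = -4 (attained at k = 0)
  C[1][0] = min over k of (A[1][0] + B[0][0] = 9 + 5 = 14, A[1][1] + B[1][0] = 0 + -2 = -2) = -2 (attained at k = 1)
  C[1][1] = min over k of (A[1][0] + B[0][1] = 9 + -4 = 5, A[1][1] + B[1][1] = 0 + 7 = 7) = 5 (attained at k = 0)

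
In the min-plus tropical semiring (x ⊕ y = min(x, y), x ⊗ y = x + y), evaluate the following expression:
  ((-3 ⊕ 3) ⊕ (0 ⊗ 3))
((-3 ⊕ 3) ⊕ (0 ⊗ 3)) = -3

Expand innermost to outermost. Recall ⊕ takes the minimum of its arguments and ⊗ takes their sum. Working out the expression ((-3 ⊕ 3) ⊕ (0 ⊗ 3)) gives -3.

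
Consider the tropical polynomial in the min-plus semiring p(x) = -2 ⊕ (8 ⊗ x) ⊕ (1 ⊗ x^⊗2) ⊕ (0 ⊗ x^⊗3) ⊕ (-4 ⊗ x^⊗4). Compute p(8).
p(8) = -2

A tropical monomial a ⊗ x^⊗i evaluates to a + i · x. Evaluating each term at x = 8:
  Term 0 contributes -2 + 0 · 8 = -2
  Term 1 contributes 8 + 1 · 8 = 16
  Term 2 contributes 1 + 2 · 8 = 17
  Term 3 contributes 0 + 3 · 8 = 24
  Term 4 contributes -4 + 4 · 8 = 28
p(8) = ⊕ of these = min[-2, 16, 17, 24, 28] = -2.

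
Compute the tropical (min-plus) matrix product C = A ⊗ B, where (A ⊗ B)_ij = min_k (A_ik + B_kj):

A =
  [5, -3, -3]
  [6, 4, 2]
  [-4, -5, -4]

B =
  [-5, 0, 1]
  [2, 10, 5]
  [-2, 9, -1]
A ⊗ B =
  [-5, 5, -4]
  [0, 6, 1]
  [-9, -4, -5]

Apply the min-plus product entry-by-entry:
  C[0][0] = min over k of (A[0][0] + B[0][0] = 5 + -5 = 0, A[0][1] + B[1][0] = -3 + 2 = -1, A[0][2] + B[2][0] = -3 + -2 = -5) = -5 (attained at k = 2)
  C[0][1] = min over k of (A[0][0] + B[0][1] = 5 + 0 = 5, A[0][1] + B[1][1] = -3 + 10 = 7, A[0][2] + B[2][1] = -3 + 9 = 6) = 5 (attained at k = 0)
  C[0][2] = min over k of (A[0][0] + B[0][2] = 5 + 1 = 6, A[0][1] + B[1][2] = -3 + 5 = 2, A[0][2] + B[2][2] = -3 + -1 = -4) = -4 (attained at k = 2)
  C[1][0] = min over k of (A[1][0] + B[0][0] = 6 + -5 = 1, A[1][1] + B[1][0] = 4 + 2 = 6, A[1][2] + B[2][0] = 2 + -2 = 0) = 0 (attained at k = 2)
  C[1][1] = min over k of (A[1][0] + B[0][1] = 6 + 0 = 6, A[1][1] + B[1][1] = 4 + 10 = 14, A[1][2] + B[2][1] = 2 + 9 = 11) = 6 (attained at k = 0)
  C[1][2] = min over k of (A[1][0] + B[0][2] = 6 + 1 = 7, A[1][1] + B[1][2] = 4 + 5 = 9, A[1][2] + B[2][2] = 2 + -1 = 1) = 1 (attained at k = 2)
  C[2][0] = min over k of (A[2][0] + B[0][0] = -4 + -5 = -9, A[2][1] + B[1][0] = -5 + 2 = -3, A[2][2] + B[2][0] = -4 + -2 = -6) = -9 (attained at k = 0)
  C[2][1] = min over k of (A[2][0] + B[0][1] = -4 + 0 = -4, A[2][1] + B[1][1] = -5 + 10 = 5, A[2][2] + B[2][1] = -4 + 9 = 5) = -4 (attained at k = 0)
  C[2][2] = min over k of (A[2][0] + B[0][2] = -4 + 1 = -3, A[2][1] + B[1][2] = -5 + 5 = 0, A[2][2] + B[2][2] = -4 + -1 = -5) = -5 (attained at k = 2)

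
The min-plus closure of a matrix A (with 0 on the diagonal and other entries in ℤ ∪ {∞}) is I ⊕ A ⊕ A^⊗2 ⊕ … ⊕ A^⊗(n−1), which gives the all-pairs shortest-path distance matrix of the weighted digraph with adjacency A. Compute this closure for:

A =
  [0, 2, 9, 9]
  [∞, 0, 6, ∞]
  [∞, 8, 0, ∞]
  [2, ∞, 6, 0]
Closure =
  [0, 2, 8, 9]
  [∞, 0, 6, ∞]
  [∞, 8, 0, ∞]
  [2, 4, 6, 0]

This is the Floyd-Warshall all-pairs shortest-path computation. For each intermediate vertex k = 0, 1, …, 3, update dist[i][j] ← min(dist[i][j], dist[i][k] + dist[k][j]). The final matrix gives, for each (i, j), the minimum total weight of any directed path from i to j (possibly empty when i = j).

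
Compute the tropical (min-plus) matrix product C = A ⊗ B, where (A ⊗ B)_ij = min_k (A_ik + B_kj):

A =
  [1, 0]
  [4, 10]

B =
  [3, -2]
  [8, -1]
A ⊗ B =
  [4, -1]
  [7, 2]

Apply the min-plus product entry-by-entry:
  C[0][0] = min over k of (A[0][0] + B[0][0] = 1 + 3 = 4, A[0][1] + B[1][0] = 0 + 8 = 8) = 4 (attained at k = 0)
  C[0][1] = min over k of (A[0][0] + B[0][1] = 1 + -2 = -1, A[0][1] + B[1][1] = 0 + -1 = -1) = -1 (attained at k = 0)
  C[1][0] = min over k of (A[1][0] + B[0][0] = 4 + 3 = 7, A[1][1] + B[1][0] = 10 + 8 = 18) = 7 (attained at k = 0)
  C[1][1] = min over k of (A[1][0] + B[0][1] = 4 + -2 = 2, A[1][1] + B[1][1] = 10 + -1 = 9) = 2 (attained at k = 0)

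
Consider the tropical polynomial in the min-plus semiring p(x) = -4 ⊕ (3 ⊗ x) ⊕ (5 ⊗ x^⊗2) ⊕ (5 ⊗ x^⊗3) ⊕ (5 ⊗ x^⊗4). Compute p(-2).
p(-2) = -4

A tropical monomial a ⊗ x^⊗i evaluates to a + i · x. Evaluating each term at x = -2:
  Term 0 contributes -4 + 0 · -2 = -4
  Term 1 contributes 3 + 1 · -2 = 1
  Term 2 contributes 5 + 2 · -2 = 1
  Term 3 contributes 5 + 3 · -2 = -1
  Term 4 contributes 5 + 4 · -2 = -3
p(-2) = ⊕ of these = min[-4, 1, 1, -1, -3] = -4.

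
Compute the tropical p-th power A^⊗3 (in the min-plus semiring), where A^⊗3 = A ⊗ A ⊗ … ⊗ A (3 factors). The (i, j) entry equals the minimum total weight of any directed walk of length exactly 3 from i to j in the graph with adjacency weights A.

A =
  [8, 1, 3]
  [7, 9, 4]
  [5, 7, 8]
A^⊗3 =
  [10, 9, 11]
  [15, 10, 12]
  [13, 14, 10]

Each entry (A^⊗3)_ij equals the minimum over all length-3 walks i = v_0 → v_1 → … → v_3 = j of Σ_t A[v_t][v_{t+1}]. For example, for (i, j) = (0, 2) we minimise over 9 possible intermediate vertex sequences; the minimum is 11, attained along the walk 0 → 1 → 0 → 2.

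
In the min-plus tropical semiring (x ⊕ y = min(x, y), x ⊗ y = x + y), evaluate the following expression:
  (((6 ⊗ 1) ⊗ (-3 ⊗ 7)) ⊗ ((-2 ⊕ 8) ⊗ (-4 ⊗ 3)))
(((6 ⊗ 1) ⊗ (-3 ⊗ 7)) ⊗ ((-2 ⊕ 8) ⊗ (-4 ⊗ 3))) = 8

Expand innermost to outermost. Recall ⊕ takes the minimum of its arguments and ⊗ takes their sum. Working out the expression (((6 ⊗ 1) ⊗ (-3 ⊗ 7)) ⊗ ((-2 ⊕ 8) ⊗ (-4 ⊗ 3))) gives 8.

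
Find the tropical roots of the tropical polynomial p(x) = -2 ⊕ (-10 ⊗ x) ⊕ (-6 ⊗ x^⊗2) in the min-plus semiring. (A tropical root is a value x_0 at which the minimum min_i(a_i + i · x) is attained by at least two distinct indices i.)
Roots: {-4, 8}

Each tropical root is a break point of the lower envelope of the lines y = a_i + i · x (there are 3 lines, with slopes 0, 1, ..., 2). Only the lines that attain the minimum somewhere contribute to roots; other lines are dominated. Here the surviving (envelope) indices are i = 2, i = 1, i = 0.
Intersections between consecutive envelope lines give the roots: for adjacent envelope indices i < j the intersection is x = (a_i − a_j) / (j − i). Reading off the sorted break points: {-4, 8}.
Verification: at each break x_0, at least two indices attain the minimum of min_i(a_i + i · x_0).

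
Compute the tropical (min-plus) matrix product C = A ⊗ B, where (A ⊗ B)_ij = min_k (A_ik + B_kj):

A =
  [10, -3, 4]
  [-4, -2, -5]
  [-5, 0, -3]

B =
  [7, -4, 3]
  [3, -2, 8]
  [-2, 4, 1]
A ⊗ B =
  [0, -5, 5]
  [-7, -8, -4]
  [-5, -9, -2]

Apply the min-plus product entry-by-entry:
  C[0][0] = min over k of (A[0][0] + B[0][0] = 10 + 7 = 17, A[0][1] + B[1][0] = -3 + 3 = 0, A[0][2] + B[2][0] = 4 + -2 = 2) = 0 (attained at k = 1)
  C[0][1] = min over k of (A[0][0] + B[0][1] = 10 + -4 = 6, A[0][1] + B[1][1] = -3 + -2 = -5, A[0][2] + B[2][1] = 4 + 4 = 8) = -5 (attained at k = 1)
  C[0][2] = min over k of (A[0][0] + B[0][2] = 10 + 3 = 13, A[0][1] + B[1][2] = -3 + 8 = 5, A[0][2] + B[2][2] = 4 + 1 = 5) = 5 (attained at k = 1)
  C[1][0] = min over k of (A[1][0] + B[0][0] = -4 + 7 = 3, A[1][1] + B[1][0] = -2 + 3 = 1, A[1][2] + B[2][0] = -5 + -2 = -7) = -7 (attained at k = 2)
  C[1][1] = min over k of (A[1][0] + B[0][1] = -4 + -4 = -8, A[1][1] + B[1][1] = -2 + -2 = -4, A[1][2] + B[2][1] = -5 + 4 = -1) = -8 (attained at k = 0)
  C[1][2] = min over k of (A[1][0] + B[0][2] = -4 + 3 = -1, A[1][1] + B[1][2] = -2 + 8 = 6, A[1][2] + B[2][2] = -5 + 1 = -4) = -4 (attained at k = 2)
  C[2][0] = min over k of (A[2][0] + B[0][0] = -5 + 7 = 2, A[2][1] + B[1][0] = 0 + 3 = 3, A[2][2] + B[2][0] = -3 + -2 = -5) = -5 (attained at k = 2)
  C[2][1] = min over k of (A[2][0] + B[0][1] = -5 + -4 = -9, A[2][1] + B[1][1] = 0 + -2 = -2, A[2][2] + B[2][1] = -3 + 4 = 1) = -9 (attained at k = 0)
  C[2][2] = min over k of (A[2][0] + B[0][2] = -5 + 3 = -2, A[2][1] + B[1][2] = 0 + 8 = 8, A[2][2] + B[2][2] = -3 + 1 = -2) = -2 (attained at k = 0)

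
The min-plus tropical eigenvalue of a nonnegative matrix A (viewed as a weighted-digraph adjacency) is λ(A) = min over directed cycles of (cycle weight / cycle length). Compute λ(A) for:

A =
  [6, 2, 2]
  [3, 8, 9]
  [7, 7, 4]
λ(A) = 5/2

Enumerate directed cycles and compute their means (weight / length). Sample:
  cycle 0 → 0: weight = 6, length = 1, mean = 6/1 ≈ 6.000
  cycle 1 → 1: weight = 8, length = 1, mean = 8/1 ≈ 8.000
  cycle 2 → 2: weight = 4, length = 1, mean = 4/1 ≈ 4.000
  cycle 0 → 1 → 0: weight = 5, length = 2, mean = 5/2 ≈ 2.500
  cycle 0 → 2 → 0: weight = 9, length = 2, mean = 9/2 ≈ 4.500
  cycle 1 → 0 → 1: weight = 5, length = 2, mean = 5/2 ≈ 2.500
Minimum mean = 2.500, attained e.g. along the cycle 0 → 1 → 0 with weight 5 and length 2. So λ(A) = 5/2 = 5/2.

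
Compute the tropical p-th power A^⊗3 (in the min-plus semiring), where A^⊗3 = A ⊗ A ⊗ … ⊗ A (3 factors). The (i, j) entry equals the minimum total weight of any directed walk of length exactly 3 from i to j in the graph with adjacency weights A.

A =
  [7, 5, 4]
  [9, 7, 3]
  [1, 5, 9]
A^⊗3 =
  [9, 10, 9]
  [11, 9, 8]
  [6, 10, 9]

Each entry (A^⊗3)_ij equals the minimum over all length-3 walks i = v_0 → v_1 → … → v_3 = j of Σ_t A[v_t][v_{t+1}]. For example, for (i, j) = (0, 2) we minimise over 9 possible intermediate vertex sequences; the minimum is 9, attained along the walk 0 → 2 → 0 → 2.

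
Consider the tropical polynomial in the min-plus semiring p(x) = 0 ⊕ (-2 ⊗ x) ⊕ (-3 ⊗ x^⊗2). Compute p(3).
p(3) = 0

A tropical monomial a ⊗ x^⊗i evaluates to a + i · x. Evaluating each term at x = 3:
  Term 0 contributes 0 + 0 · 3 = 0
  Term 1 contributes -2 + 1 · 3 = 1
  Term 2 contributes -3 + 2 · 3 = 3
p(3) = ⊕ of these = min[0, 1, 3] = 0.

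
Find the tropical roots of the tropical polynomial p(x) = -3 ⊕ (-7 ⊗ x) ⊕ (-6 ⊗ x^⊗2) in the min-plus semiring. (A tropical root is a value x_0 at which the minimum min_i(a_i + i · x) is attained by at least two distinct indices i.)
Roots: {-1, 4}

Each tropical root is a break point of the lower envelope of the lines y = a_i + i · x (there are 3 lines, with slopes 0, 1, ..., 2). Only the lines that attain the minimum somewhere contribute to roots; other lines are dominated. Here the surviving (envelope) indices are i = 2, i = 1, i = 0.
Intersections between consecutive envelope lines give the roots: for adjacent envelope indices i < j the intersection is x = (a_i − a_j) / (j − i). Reading off the sorted break points: {-1, 4}.
Verification: at each break x_0, at least two indices attain the minimum of min_i(a_i + i · x_0).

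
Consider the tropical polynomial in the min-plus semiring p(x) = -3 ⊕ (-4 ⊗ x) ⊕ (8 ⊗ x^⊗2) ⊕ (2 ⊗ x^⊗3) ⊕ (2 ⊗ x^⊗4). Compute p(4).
p(4) = -3

A tropical monomial a ⊗ x^⊗i evaluates to a + i · x. Evaluating each term at x = 4:
  Term 0 contributes -3 + 0 · 4 = -3
  Term 1 contributes -4 + 1 · 4 = 0
  Term 2 contributes 8 + 2 · 4 = 16
  Term 3 contributes 2 + 3 · 4 = 14
  Term 4 contributes 2 + 4 · 4 = 18
p(4) = ⊕ of these = min[-3, 0, 16, 14, 18] = -3.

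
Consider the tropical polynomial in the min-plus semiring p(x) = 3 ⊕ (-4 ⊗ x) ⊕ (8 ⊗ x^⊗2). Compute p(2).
p(2) = -2

A tropical monomial a ⊗ x^⊗i evaluates to a + i · x. Evaluating each term at x = 2:
  Term 0 contributes 3 + 0 · 2 = 3
  Term 1 contributes -4 + 1 · 2 = -2
  Term 2 contributes 8 + 2 · 2 = 12
p(2) = ⊕ of these = min[3, -2, 12] = -2.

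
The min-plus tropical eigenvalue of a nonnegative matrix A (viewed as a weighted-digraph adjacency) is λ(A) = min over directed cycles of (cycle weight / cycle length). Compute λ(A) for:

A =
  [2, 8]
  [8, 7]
λ(A) = 2

Enumerate directed cycles and compute their means (weight / length). Sample:
  cycle 0 → 0: weight = 2, length = 1, mean = 2/1 ≈ 2.000
  cycle 1 → 1: weight = 7, length = 1, mean = 7/1 ≈ 7.000
  cycle 0 → 1 → 0: weight = 16, length = 2, mean = 16/2 ≈ 8.000
  cycle 1 → 0 → 1: weight = 16, length = 2, mean = 16/2 ≈ 8.000
Minimum mean = 2.000, attained e.g. along the cycle 0 → 0 with weight 2 and length 1. So λ(A) = 2/1 = 2.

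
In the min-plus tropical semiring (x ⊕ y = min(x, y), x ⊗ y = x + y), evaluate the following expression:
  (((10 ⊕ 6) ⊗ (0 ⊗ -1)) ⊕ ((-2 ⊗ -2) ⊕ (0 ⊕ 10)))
(((10 ⊕ 6) ⊗ (0 ⊗ -1)) ⊕ ((-2 ⊗ -2) ⊕ (0 ⊕ 10))) = -4

Expand innermost to outermost. Recall ⊕ takes the minimum of its arguments and ⊗ takes their sum. Working out the expression (((10 ⊕ 6) ⊗ (0 ⊗ -1)) ⊕ ((-2 ⊗ -2) ⊕ (0 ⊕ 10))) gives -4.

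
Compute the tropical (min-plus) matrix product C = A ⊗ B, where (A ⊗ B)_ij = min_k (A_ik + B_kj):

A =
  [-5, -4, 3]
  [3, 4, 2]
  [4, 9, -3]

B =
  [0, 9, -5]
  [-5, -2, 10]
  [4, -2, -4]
A ⊗ B =
  [-9, -6, -10]
  [-1, 0, -2]
  [1, -5, -7]

Apply the min-plus product entry-by-entry:
  C[0][0] = min over k of (A[0][0] + B[0][0] = -5 + 0 = -5, A[0][1] + B[1][0] = -4 + -5 = -9, A[0][2] + B[2][0] = 3 + 4 = 7) = -9 (attained at k = 1)
  C[0][1] = min over k of (A[0][0] + B[0][1] = -5 + 9 = 4, A[0][1] + B[1][1] = -4 + -2 = -6, A[0][2] + B[2][1] = 3 + -2 = 1) = -6 (attained at k = 1)
  C[0][2] = min over k of (A[0][0] + B[0][2] = -5 + -5 = -10, A[0][1] + B[1][2] = -4 + 10 = 6, A[0][2] + B[2][2] = 3 + -4 = -1) = -10 (attained at k = 0)
  C[1][0] = min over k of (A[1][0] + B[0][0] = 3 + 0 = 3, A[1][1] + B[1][0] = 4 + -5 = -1, A[1][2] + B[2][0] = 2 + 4 = 6) = -1 (attained at k = 1)
  C[1][1] = min over k of (A[1][0] + B[0][1] = 3 + 9 = 12, A[1][1] + B[1][1] = 4 + -2 = 2, A[1][2] + B[2][1] = 2 + -2 = 0) = 0 (attained at k = 2)
  C[1][2] = min over k of (A[1][0] + B[0][2] = 3 + -5 = -2, A[1][1] + B[1][2] = 4 + 10 = 14, A[1][2] + B[2][2] = 2 + -4 = -2) = -2 (attained at k = 0)
  C[2][0] = min over k of (A[2][0] + B[0][0] = 4 + 0 = 4, A[2][1] + B[1][0] = 9 + -5 = 4, A[2][2] + B[2][0] = -3 + 4 = 1) = 1 (attained at k = 2)
  C[2][1] = min over k of (A[2][0] + B[0][1] = 4 + 9 = 13, A[2][1] + B[1][1] = 9 + -2 = 7, A[2][2] + B[2][1] = -3 + -2 = -5) = -5 (attained at k = 2)
  C[2][2] = min over k of (A[2][0] + B[0][2] = 4 + -5 = -1, A[2][1] + B[1][2] = 9 + 10 = 19, A[2][2] + B[2][2] = -3 + -4 = -7) = -7 (attained at k = 2)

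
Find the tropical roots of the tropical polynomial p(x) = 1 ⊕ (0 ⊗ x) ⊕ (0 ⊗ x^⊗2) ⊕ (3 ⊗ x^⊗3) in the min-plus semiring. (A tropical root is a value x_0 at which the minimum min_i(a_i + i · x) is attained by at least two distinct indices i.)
Roots: {-3, 0, 1}

Each tropical root is a break point of the lower envelope of the lines y = a_i + i · x (there are 4 lines, with slopes 0, 1, ..., 3). Only the lines that attain the minimum somewhere contribute to roots; other lines are dominated. Here the surviving (envelope) indices are i = 3, i = 2, i = 1, i = 0.
Intersections between consecutive envelope lines give the roots: for adjacent envelope indices i < j the intersection is x = (a_i − a_j) / (j − i). Reading off the sorted break points: {-3, 0, 1}.
Verification: at each break x_0, at least two indices attain the minimum of min_i(a_i + i · x_0).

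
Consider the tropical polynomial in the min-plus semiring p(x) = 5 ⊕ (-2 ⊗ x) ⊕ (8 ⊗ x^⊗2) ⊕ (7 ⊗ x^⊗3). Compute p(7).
p(7) = 5

A tropical monomial a ⊗ x^⊗i evaluates to a + i · x. Evaluating each term at x = 7:
  Term 0 contributes 5 + 0 · 7 = 5
  Term 1 contributes -2 + 1 · 7 = 5
  Term 2 contributes 8 + 2 · 7 = 22
  Term 3 contributes 7 + 3 · 7 = 28
p(7) = ⊕ of these = min[5, 5, 22, 28] = 5.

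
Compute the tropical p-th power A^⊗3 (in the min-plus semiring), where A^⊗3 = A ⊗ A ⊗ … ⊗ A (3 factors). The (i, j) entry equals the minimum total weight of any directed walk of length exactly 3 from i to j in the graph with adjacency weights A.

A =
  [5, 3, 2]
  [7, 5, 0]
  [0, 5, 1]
A^⊗3 =
  [3, 5, 4]
  [1, 3, 2]
  [2, 4, 3]

Each entry (A^⊗3)_ij equals the minimum over all length-3 walks i = v_0 → v_1 → … → v_3 = j of Σ_t A[v_t][v_{t+1}]. For example, for (i, j) = (0, 2) we minimise over 9 possible intermediate vertex sequences; the minimum is 4, attained along the walk 0 → 1 → 2 → 2.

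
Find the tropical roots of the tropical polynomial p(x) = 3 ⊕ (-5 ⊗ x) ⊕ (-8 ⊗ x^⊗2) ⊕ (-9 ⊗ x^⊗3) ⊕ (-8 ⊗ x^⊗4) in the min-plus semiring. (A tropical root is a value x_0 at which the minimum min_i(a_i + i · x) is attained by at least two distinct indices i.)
Roots: {-1, 1, 3, 8}

Each tropical root is a break point of the lower envelope of the lines y = a_i + i · x (there are 5 lines, with slopes 0, 1, ..., 4). Only the lines that attain the minimum somewhere contribute to roots; other lines are dominated. Here the surviving (envelope) indices are i = 4, i = 3, i = 2, i = 1, i = 0.
Intersections between consecutive envelope lines give the roots: for adjacent envelope indices i < j the intersection is x = (a_i − a_j) / (j − i). Reading off the sorted break points: {-1, 1, 3, 8}.
Verification: at each break x_0, at least two indices attain the minimum of min_i(a_i + i · x_0).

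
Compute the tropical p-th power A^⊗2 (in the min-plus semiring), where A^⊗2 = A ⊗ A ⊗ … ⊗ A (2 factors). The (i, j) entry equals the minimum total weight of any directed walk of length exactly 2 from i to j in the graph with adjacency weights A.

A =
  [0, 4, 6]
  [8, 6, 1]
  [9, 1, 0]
A^⊗2 =
  [0, 4, 5]
  [8, 2, 1]
  [9, 1, 0]

Each entry (A^⊗2)_ij equals the minimum over all length-2 walks i = v_0 → v_1 → … → v_2 = j of Σ_t A[v_t][v_{t+1}]. For example, for (i, j) = (0, 2) we minimise over 3 possible intermediate vertex sequences; the minimum is 5, attained along the walk 0 → 1 → 2.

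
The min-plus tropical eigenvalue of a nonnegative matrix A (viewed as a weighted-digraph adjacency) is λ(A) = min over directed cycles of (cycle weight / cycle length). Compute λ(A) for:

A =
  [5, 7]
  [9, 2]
λ(A) = 2

Enumerate directed cycles and compute their means (weight / length). Sample:
  cycle 0 → 0: weight = 5, length = 1, mean = 5/1 ≈ 5.000
  cycle 1 → 1: weight = 2, length = 1, mean = 2/1 ≈ 2.000
  cycle 0 → 1 → 0: weight = 16, length = 2, mean = 16/2 ≈ 8.000
  cycle 1 → 0 → 1: weight = 16, length = 2, mean = 16/2 ≈ 8.000
Minimum mean = 2.000, attained e.g. along the cycle 1 → 1 with weight 2 and length 1. So λ(A) = 2/1 = 2.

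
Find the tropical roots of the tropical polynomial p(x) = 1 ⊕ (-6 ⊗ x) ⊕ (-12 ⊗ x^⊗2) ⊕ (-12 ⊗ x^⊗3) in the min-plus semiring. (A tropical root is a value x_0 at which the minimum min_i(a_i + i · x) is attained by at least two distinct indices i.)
Roots: {0, 6, 7}

Each tropical root is a break point of the lower envelope of the lines y = a_i + i · x (there are 4 lines, with slopes 0, 1, ..., 3). Only the lines that attain the minimum somewhere contribute to roots; other lines are dominated. Here the surviving (envelope) indices are i = 3, i = 2, i = 1, i = 0.
Intersections between consecutive envelope lines give the roots: for adjacent envelope indices i < j the intersection is x = (a_i − a_j) / (j − i). Reading off the sorted break points: {0, 6, 7}.
Verification: at each break x_0, at least two indices attain the minimum of min_i(a_i + i · x_0).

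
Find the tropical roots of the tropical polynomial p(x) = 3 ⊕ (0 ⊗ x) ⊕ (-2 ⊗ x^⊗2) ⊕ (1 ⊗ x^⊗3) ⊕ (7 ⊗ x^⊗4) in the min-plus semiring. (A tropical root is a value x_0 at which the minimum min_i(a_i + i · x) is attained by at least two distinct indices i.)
Roots: {-6, -3, 2, 3}

Each tropical root is a break point of the lower envelope of the lines y = a_i + i · x (there are 5 lines, with slopes 0, 1, ..., 4). Only the lines that attain the minimum somewhere contribute to roots; other lines are dominated. Here the surviving (envelope) indices are i = 4, i = 3, i = 2, i = 1, i = 0.
Intersections between consecutive envelope lines give the roots: for adjacent envelope indices i < j the intersection is x = (a_i − a_j) / (j − i). Reading off the sorted break points: {-6, -3, 2, 3}.
Verification: at each break x_0, at least two indices attain the minimum of min_i(a_i + i · x_0).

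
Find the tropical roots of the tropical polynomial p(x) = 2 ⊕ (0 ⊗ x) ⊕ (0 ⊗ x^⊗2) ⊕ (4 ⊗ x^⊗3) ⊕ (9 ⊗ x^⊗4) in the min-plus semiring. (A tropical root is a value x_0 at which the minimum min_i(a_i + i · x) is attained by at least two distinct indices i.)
Roots: {-5, -4, 0, 2}

Each tropical root is a break point of the lower envelope of the lines y = a_i + i · x (there are 5 lines, with slopes 0, 1, ..., 4). Only the lines that attain the minimum somewhere contribute to roots; other lines are dominated. Here the surviving (envelope) indices are i = 4, i = 3, i = 2, i = 1, i = 0.
Intersections between consecutive envelope lines give the roots: for adjacent envelope indices i < j the intersection is x = (a_i − a_j) / (j − i). Reading off the sorted break points: {-5, -4, 0, 2}.
Verification: at each break x_0, at least two indices attain the minimum of min_i(a_i + i · x_0).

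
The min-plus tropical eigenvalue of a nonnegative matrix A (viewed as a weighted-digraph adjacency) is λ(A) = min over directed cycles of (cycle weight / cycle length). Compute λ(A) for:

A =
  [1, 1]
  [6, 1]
λ(A) = 1

Enumerate directed cycles and compute their means (weight / length). Sample:
  cycle 0 → 0: weight = 1, length = 1, mean = 1/1 ≈ 1.000
  cycle 1 → 1: weight = 1, length = 1, mean = 1/1 ≈ 1.000
  cycle 0 → 1 → 0: weight = 7, length = 2, mean = 7/2 ≈ 3.500
  cycle 1 → 0 → 1: weight = 7, length = 2, mean = 7/2 ≈ 3.500
Minimum mean = 1.000, attained e.g. along the cycle 0 → 0 with weight 1 and length 1. So λ(A) = 1/1 = 1.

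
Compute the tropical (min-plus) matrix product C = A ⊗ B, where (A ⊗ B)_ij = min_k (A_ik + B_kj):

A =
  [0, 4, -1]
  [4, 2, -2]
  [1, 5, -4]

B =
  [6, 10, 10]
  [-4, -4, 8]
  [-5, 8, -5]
A ⊗ B =
  [-6, 0, -6]
  [-7, -2, -7]
  [-9, 1, -9]

Apply the min-plus product entry-by-entry:
  C[0][0] = min over k of (A[0][0] + B[0][0] = 0 + 6 = 6, A[0][1] + B[1][0] = 4 + -4 = 0, A[0][2] + B[2][0] = -1 + -5 = -6) = -6 (attained at k = 2)
  C[0][1] = min over k of (A[0][0] + B[0][1] = 0 + 10 = 10, A[0][1] + B[1][1] = 4 + -4 = 0, A[0][2] + B[2][1] = -1 + 8 = 7) = 0 (attained at k = 1)
  C[0][2] = min over k of (A[0][0] + B[0][2] = 0 + 10 = 10, A[0][1] + B[1][2] = 4 + 8 = 12, A[0][2] + B[2][2] = -1 + -5 = -6) = -6 (attained at k = 2)
  C[1][0] = min over k of (A[1][0] + B[0][0] = 4 + 6 = 10, A[1][1] + B[1][0] = 2 + -4 = -2, A[1][2] + B[2][0] = -2 + -5 = -7) = -7 (attained at k = 2)
  C[1][1] = min over k of (A[1][0] + B[0][1] = 4 + 10 = 14, A[1][1] + B[1][1] = 2 + -4 = -2, A[1][2] + B[2][1] = -2 + 8 = 6) = -2 (attained at k = 1)
  C[1][2] = min over k of (A[1][0] + B[0][2] = 4 + 10 = 14, A[1][1] + B[1][2] = 2 + 8 = 10, A[1][2] + B[2][2] = -2 + -5 = -7) = -7 (attained at k = 2)
  C[2][0] = min over k of (A[2][0] + B[0][0] = 1 + 6 = 7, A[2][1] + B[1][0] = 5 + -4 = 1, A[2][2] + B[2][0] = -4 + -5 = -9) = -9 (attained at k = 2)
  C[2][1] = min over k of (A[2][0] + B[0][1] = 1 + 10 = 11, A[2][1] + B[1][1] = 5 + -4 = 1, A[2][2] + B[2][1] = -4 + 8 = 4) = 1 (attained at k = 1)
  C[2][2] = min over k of (A[2][0] + B[0][2] = 1 + 10 = 11, A[2][1] + B[1][2] = 5 + 8 = 13, A[2][2] + B[2][2] = -4 + -5 = -9) = -9 (attained at k = 2)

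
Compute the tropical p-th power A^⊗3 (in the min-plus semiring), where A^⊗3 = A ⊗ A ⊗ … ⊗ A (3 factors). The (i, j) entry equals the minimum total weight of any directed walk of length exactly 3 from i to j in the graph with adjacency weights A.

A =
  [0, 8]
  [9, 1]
A^⊗3 =
  [0, 8]
  [9, 3]

Each entry (A^⊗3)_ij equals the minimum over all length-3 walks i = v_0 → v_1 → … → v_3 = j of Σ_t A[v_t][v_{t+1}]. For example, for (i, j) = (0, 1) we minimise over 4 possible intermediate vertex sequences; the minimum is 8, attained along the walk 0 → 0 → 0 → 1.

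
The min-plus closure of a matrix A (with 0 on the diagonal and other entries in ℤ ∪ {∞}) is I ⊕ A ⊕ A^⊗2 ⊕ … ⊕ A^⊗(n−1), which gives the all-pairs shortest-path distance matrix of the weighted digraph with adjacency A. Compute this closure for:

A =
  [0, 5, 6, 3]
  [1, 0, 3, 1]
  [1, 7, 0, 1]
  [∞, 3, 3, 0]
Closure =
  [0, 5, 6, 3]
  [1, 0, 3, 1]
  [1, 4, 0, 1]
  [4, 3, 3, 0]

This is the Floyd-Warshall all-pairs shortest-path computation. For each intermediate vertex k = 0, 1, …, 3, update dist[i][j] ← min(dist[i][j], dist[i][k] + dist[k][j]). The final matrix gives, for each (i, j), the minimum total weight of any directed path from i to j (possibly empty when i = j).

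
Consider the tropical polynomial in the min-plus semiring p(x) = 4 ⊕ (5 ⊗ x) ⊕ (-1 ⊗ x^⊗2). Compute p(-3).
p(-3) = -7

A tropical monomial a ⊗ x^⊗i evaluates to a + i · x. Evaluating each term at x = -3:
  Term 0 contributes 4 + 0 · -3 = 4
  Term 1 contributes 5 + 1 · -3 = 2
  Term 2 contributes -1 + 2 · -3 = -7
p(-3) = ⊕ of these = min[4, 2, -7] = -7.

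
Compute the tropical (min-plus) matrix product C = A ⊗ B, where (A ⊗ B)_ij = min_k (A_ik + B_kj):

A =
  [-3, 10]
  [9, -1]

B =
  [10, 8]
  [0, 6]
A ⊗ B =
  [7, 5]
  [-1, 5]

Apply the min-plus product entry-by-entry:
  C[0][0] = min over k of (A[0][0] + B[0][0] = -3 + 10 = 7, A[0][1] + B[1][0] = 10 + 0 = 10) = 7 (attained at k = 0)
  C[0][1] = min over k of (A[0][0] + B[0][1] = -3 + 8 = 5, A[0][1] + B[1][1] = 10 + 6 = 16) = 5 (attained at k = 0)
  C[1][0] = min over k of (A[1][0] + B[0][0] = 9 + 10 = 19, A[1][1] + B[1][0] = -1 + 0 = -1) = -1 (attained at k = 1)
  C[1][1] = min over k of (A[1][0] + B[0][1] = 9 + 8 = 17, A[1][1] + B[1][1] = -1 + 6 = 5) = 5 (attained at k = 1)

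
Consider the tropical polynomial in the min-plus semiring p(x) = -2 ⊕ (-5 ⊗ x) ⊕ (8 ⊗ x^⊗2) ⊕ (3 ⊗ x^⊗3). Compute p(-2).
p(-2) = -7

A tropical monomial a ⊗ x^⊗i evaluates to a + i · x. Evaluating each term at x = -2:
  Term 0 contributes -2 + 0 · -2 = -2
  Term 1 contributes -5 + 1 · -2 = -7
  Term 2 contributes 8 + 2 · -2 = 4
  Term 3 contributes 3 + 3 · -2 = -3
p(-2) = ⊕ of these = min[-2, -7, 4, -3] = -7.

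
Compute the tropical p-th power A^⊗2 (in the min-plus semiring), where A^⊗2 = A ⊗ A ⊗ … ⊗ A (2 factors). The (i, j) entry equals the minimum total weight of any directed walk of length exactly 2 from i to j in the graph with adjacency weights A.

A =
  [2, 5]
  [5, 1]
A^⊗2 =
  [4, 6]
  [6, 2]

Each entry (A^⊗2)_ij equals the minimum over all length-2 walks i = v_0 → v_1 → … → v_2 = j of Σ_t A[v_t][v_{t+1}]. For example, for (i, j) = (0, 1) we minimise over 2 possible intermediate vertex sequences; the minimum is 6, attained along the walk 0 → 1 → 1.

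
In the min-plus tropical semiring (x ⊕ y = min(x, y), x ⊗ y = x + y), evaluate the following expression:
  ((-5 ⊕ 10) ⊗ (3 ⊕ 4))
((-5 ⊕ 10) ⊗ (3 ⊕ 4)) = -2

Expand innermost to outermost. Recall ⊕ takes the minimum of its arguments and ⊗ takes their sum. Working out the expression ((-5 ⊕ 10) ⊗ (3 ⊕ 4)) gives -2.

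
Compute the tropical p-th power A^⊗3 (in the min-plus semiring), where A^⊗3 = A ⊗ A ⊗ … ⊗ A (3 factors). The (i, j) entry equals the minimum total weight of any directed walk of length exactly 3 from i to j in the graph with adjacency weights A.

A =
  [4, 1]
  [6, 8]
A^⊗3 =
  [11, 8]
  [13, 11]

Each entry (A^⊗3)_ij equals the minimum over all length-3 walks i = v_0 → v_1 → … → v_3 = j of Σ_t A[v_t][v_{t+1}]. For example, for (i, j) = (0, 1) we minimise over 4 possible intermediate vertex sequences; the minimum is 8, attained along the walk 0 → 1 → 0 → 1.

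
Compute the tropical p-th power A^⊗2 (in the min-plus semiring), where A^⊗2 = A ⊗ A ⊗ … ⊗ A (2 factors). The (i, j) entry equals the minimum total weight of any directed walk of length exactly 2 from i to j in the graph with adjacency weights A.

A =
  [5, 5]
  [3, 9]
A^⊗2 =
  [8, 10]
  [8, 8]

Each entry (A^⊗2)_ij equals the minimum over all length-2 walks i = v_0 → v_1 → … → v_2 = j of Σ_t A[v_t][v_{t+1}]. For example, for (i, j) = (0, 1) we minimise over 2 possible intermediate vertex sequences; the minimum is 10, attained along the walk 0 → 0 → 1.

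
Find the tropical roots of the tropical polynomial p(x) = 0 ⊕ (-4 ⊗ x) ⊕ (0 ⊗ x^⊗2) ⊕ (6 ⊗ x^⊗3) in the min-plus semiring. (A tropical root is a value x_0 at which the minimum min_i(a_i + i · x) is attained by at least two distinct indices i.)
Roots: {-6, -4, 4}

Each tropical root is a break point of the lower envelope of the lines y = a_i + i · x (there are 4 lines, with slopes 0, 1, ..., 3). Only the lines that attain the minimum somewhere contribute to roots; other lines are dominated. Here the surviving (envelope) indices are i = 3, i = 2, i = 1, i = 0.
Intersections between consecutive envelope lines give the roots: for adjacent envelope indices i < j the intersection is x = (a_i − a_j) / (j − i). Reading off the sorted break points: {-6, -4, 4}.
Verification: at each break x_0, at least two indices attain the minimum of min_i(a_i + i · x_0).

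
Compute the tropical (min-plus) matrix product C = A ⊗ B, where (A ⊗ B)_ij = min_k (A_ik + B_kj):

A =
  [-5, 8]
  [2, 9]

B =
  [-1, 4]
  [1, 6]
A ⊗ B =
  [-6, -1]
  [1, 6]

Apply the min-plus product entry-by-entry:
  C[0][0] = min over k of (A[0][0] + B[0][0] = -5 + -1 = -6, A[0][1] + B[1][0] = 8 + 1 = 9) = -6 (attained at k = 0)
  C[0][1] = min over k of (A[0][0] + B[0][1] = -5 + 4 = -1, A[0][1] + B[1][1] = 8 + 6 = 14) = -1 (attained at k = 0)
  C[1][0] = min over k of (A[1][0] + B[0][0] = 2 + -1 = 1, A[1][1] + B[1][0] = 9 + 1 = 10) = 1 (attained at k = 0)
  C[1][1] = min over k of (A[1][0] + B[0][1] = 2 + 4 = 6, A[1][1] + B[1][1] = 9 + 6 = 15) = 6 (attained at k = 0)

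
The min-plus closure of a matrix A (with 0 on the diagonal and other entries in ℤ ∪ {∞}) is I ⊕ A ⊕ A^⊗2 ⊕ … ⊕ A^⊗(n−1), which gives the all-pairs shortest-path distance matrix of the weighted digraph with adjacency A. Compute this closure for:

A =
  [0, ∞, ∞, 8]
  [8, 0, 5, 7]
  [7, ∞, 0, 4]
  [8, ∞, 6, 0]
Closure =
  [0, ∞, 14, 8]
  [8, 0, 5, 7]
  [7, ∞, 0, 4]
  [8, ∞, 6, 0]

This is the Floyd-Warshall all-pairs shortest-path computation. For each intermediate vertex k = 0, 1, …, 3, update dist[i][j] ← min(dist[i][j], dist[i][k] + dist[k][j]). The final matrix gives, for each (i, j), the minimum total weight of any directed path from i to j (possibly empty when i = j).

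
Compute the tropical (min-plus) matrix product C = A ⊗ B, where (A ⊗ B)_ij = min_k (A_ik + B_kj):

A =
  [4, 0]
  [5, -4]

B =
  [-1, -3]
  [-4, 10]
A ⊗ B =
  [-4, 1]
  [-8, 2]

Apply the min-plus product entry-by-entry:
  C[0][0] = min over k of (A[0][0] + B[0][0] = 4 + -1 = 3, A[0][1] + B[1][0] = 0 + -4 = -4) = -4 (attained at k = 1)
  C[0][1] = min over k of (A[0][0] + B[0][1] = 4 + -3 = 1, A[0][1] + B[1][1] = 0 + 10 = 10) = 1 (attained at k = 0)
  C[1][0] = min over k of (A[1][0] + B[0][0] = 5 + -1 = 4, A[1][1] + B[1][0] = -4 + -4 = -8) = -8 (attained at k = 1)
  C[1][1] = min over k of (A[1][0] + B[0][1] = 5 + -3 = 2, A[1][1] + B[1][1] = -4 + 10 = 6) = 2 (attained at k = 0)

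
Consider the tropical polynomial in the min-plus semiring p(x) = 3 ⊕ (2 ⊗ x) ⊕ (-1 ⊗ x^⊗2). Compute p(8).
p(8) = 3

A tropical monomial a ⊗ x^⊗i evaluates to a + i · x. Evaluating each term at x = 8:
  Term 0 contributes 3 + 0 · 8 = 3
  Term 1 contributes 2 + 1 · 8 = 10
  Term 2 contributes -1 + 2 · 8 = 15
p(8) = ⊕ of these = min[3, 10, 15] = 3.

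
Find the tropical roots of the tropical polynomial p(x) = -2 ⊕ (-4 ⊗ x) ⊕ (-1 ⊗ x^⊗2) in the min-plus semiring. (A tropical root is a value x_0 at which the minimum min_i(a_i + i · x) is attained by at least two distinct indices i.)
Roots: {-3, 2}

Each tropical root is a break point of the lower envelope of the lines y = a_i + i · x (there are 3 lines, with slopes 0, 1, ..., 2). Only the lines that attain the minimum somewhere contribute to roots; other lines are dominated. Here the surviving (envelope) indices are i = 2, i = 1, i = 0.
Intersections between consecutive envelope lines give the roots: for adjacent envelope indices i < j the intersection is x = (a_i − a_j) / (j − i). Reading off the sorted break points: {-3, 2}.
Verification: at each break x_0, at least two indices attain the minimum of min_i(a_i + i · x_0).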